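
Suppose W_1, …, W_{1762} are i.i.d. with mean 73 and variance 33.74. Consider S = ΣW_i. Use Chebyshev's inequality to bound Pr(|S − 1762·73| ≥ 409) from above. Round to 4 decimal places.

Var(S) = n·Var(W_i) = 1762·33.74 = 59449.88.
Chebyshev: Pr(|S − 1762·73| ≥ 409) ≤ Var(S)/409² = 59449.88/167281 = 0.3554.

0.3554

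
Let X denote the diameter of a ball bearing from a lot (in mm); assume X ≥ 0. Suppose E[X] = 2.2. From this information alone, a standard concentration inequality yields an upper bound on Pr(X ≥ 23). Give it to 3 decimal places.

0.096

Only the mean of a non-negative variable is known, so Markov's inequality is the applicable tail bound.
Markov's inequality: for a non-negative random variable, Pr(X ≥ a) ≤ E[X]/a.
Here E[X] = 2.2 and a = 23, so the bound is 2.2/23 = 0.0957.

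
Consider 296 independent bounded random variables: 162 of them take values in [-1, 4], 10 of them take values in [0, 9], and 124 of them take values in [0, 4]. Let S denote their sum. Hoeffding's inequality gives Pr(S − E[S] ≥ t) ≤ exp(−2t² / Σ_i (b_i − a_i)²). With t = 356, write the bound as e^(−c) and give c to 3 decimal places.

37.036

Σ(b_i − a_i)² = 162·5² + 10·9² + 124·4² = 6844.
c = 2t² / 6844 = 2·356² / 6844 = 37.0357.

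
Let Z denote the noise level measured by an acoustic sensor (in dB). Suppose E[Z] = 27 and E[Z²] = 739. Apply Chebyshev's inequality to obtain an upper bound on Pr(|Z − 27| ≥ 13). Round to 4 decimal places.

0.0592

Var(Z) = E[Z²] − (E[Z])² = 739 − 729 = 10.
Chebyshev's inequality: Pr(|Z − μ| ≥ t) ≤ Var(Z)/t² = 10/169 = 0.0592.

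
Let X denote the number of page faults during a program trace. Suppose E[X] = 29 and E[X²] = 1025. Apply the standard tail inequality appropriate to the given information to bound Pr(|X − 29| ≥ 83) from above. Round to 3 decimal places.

The first two moments determine the variance, so Chebyshev's inequality is the sharpest standard bound available.
Var(X) = E[X²] − (E[X])² = 1025 − 841 = 184.
Chebyshev's inequality: Pr(|X − μ| ≥ t) ≤ Var(X)/t² = 184/6889 = 0.0267.

0.027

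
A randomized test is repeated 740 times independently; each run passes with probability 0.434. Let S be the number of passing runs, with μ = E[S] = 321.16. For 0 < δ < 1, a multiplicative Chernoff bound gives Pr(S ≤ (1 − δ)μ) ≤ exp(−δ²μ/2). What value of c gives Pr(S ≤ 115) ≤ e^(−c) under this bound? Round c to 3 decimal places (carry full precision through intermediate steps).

Write 115 = (1 − δ)μ, so δ = 1 − 115/321.16 = 0.641923…
Then the exponent is δ²μ/2 = (μ − 115)²/(2μ) = 66.169426.

66.169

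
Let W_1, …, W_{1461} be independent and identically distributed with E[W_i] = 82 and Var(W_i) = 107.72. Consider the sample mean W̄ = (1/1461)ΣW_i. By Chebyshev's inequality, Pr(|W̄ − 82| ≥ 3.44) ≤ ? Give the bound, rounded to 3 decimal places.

Var(W̄) = Var(W_i)/n = 107.72/1461 = 0.07373.
Chebyshev: Pr(|W̄ − 82| ≥ 3.44) ≤ Var(W̄)/(3.44)² = 107.72/(1461·3.44²) = 0.0062.

0.006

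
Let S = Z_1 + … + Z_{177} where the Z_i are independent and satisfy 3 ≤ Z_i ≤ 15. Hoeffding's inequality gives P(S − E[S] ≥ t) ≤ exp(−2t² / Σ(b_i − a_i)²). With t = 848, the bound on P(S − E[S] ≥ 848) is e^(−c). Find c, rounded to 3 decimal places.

56.427

Σ(b_i − a_i)² = 177·(12)² = 25488.
c = 2t²/25488 = 2·848²/25488 = 56.4269.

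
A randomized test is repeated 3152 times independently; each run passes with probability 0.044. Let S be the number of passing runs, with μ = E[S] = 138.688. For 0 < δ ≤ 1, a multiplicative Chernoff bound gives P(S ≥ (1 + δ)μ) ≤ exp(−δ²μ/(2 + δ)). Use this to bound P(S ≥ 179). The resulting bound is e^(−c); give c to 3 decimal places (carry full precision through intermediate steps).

5.115

Write 179 = (1 + δ)μ, so δ = 179/138.688 − 1 = 0.2906668…
Then the exponent is δ²μ/(2 + δ) = (179 − μ)² / (μ·(2 + δ)) = 5.115262.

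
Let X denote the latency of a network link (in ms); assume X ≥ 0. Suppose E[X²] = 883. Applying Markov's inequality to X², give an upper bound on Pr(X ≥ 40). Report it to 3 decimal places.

0.552

Since X ≥ 0, the event {X ≥ 40} is the same as {X² ≥ 1600}.
Markov's inequality applied to X² gives Pr(X² ≥ 1600) ≤ E[X²]/1600 = 883/1600 = 0.5519.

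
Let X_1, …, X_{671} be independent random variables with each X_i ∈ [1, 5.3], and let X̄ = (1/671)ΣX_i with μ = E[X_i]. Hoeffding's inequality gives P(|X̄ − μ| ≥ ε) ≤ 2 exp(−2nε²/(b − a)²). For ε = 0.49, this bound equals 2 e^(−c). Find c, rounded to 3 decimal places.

17.426

c = 2nε²/(b − a)² = 2·671·0.49² / 4.3² = 17.4264.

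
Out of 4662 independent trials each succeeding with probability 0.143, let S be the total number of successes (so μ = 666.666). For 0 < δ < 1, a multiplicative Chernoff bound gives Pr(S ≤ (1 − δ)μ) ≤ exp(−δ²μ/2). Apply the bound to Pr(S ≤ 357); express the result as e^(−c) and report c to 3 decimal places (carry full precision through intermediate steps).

Write 357 = (1 − δ)μ, so δ = 1 − 357/666.666 = 0.4644995…
Then the exponent is δ²μ/2 = (μ − 357)²/(2μ) = 71.919846.

71.920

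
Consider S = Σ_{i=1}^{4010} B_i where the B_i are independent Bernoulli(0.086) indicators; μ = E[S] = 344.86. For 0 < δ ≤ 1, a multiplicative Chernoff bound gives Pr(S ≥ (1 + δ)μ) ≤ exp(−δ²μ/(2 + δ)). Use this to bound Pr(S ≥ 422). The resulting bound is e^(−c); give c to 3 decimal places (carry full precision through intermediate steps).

Write 422 = (1 + δ)μ, so δ = 422/344.86 − 1 = 0.223685…
Then the exponent is δ²μ/(2 + δ) = (422 − μ)² / (μ·(2 + δ)) = 7.759669.

7.760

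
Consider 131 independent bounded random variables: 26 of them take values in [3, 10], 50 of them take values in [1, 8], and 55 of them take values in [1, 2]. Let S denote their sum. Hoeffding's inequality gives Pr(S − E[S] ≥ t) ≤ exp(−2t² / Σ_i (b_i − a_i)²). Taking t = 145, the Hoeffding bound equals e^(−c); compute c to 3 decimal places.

11.127

Σ(b_i − a_i)² = 26·7² + 50·7² + 55·1² = 3779.
c = 2t² / 3779 = 2·145² / 3779 = 11.1273.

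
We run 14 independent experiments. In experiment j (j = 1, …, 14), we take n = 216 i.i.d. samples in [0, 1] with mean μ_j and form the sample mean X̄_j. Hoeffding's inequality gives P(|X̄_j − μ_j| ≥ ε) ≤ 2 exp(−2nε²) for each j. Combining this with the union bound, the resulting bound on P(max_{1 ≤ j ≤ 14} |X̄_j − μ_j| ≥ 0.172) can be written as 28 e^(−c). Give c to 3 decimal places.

12.780

Union bound over the 14 events: P(max_{1 ≤ j ≤ 14} |X̄_j − μ_j| ≥ 0.172) ≤ 14·2·exp(−2nε²) = 28 exp(−2·216·0.172²).
So c = 2·216·0.172² = 12.7803.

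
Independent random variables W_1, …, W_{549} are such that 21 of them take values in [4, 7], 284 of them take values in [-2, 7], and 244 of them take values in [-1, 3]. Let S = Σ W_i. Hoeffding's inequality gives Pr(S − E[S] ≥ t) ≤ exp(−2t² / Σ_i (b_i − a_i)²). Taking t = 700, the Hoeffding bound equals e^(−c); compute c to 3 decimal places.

Σ(b_i − a_i)² = 21·3² + 284·9² + 244·4² = 27097.
c = 2t² / 27097 = 2·700² / 27097 = 36.1664.

36.166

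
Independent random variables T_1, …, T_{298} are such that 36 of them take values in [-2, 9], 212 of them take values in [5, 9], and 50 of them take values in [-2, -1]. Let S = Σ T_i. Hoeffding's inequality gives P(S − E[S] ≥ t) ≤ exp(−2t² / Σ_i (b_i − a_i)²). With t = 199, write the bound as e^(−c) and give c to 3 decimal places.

Σ(b_i − a_i)² = 36·11² + 212·4² + 50·1² = 7798.
c = 2t² / 7798 = 2·199² / 7798 = 10.1567.

10.157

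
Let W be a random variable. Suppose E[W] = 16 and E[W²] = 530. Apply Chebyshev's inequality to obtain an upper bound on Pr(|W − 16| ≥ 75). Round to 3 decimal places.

Var(W) = E[W²] − (E[W])² = 530 − 256 = 274.
Chebyshev's inequality: Pr(|W − μ| ≥ t) ≤ Var(W)/t² = 274/5625 = 0.0487.

0.049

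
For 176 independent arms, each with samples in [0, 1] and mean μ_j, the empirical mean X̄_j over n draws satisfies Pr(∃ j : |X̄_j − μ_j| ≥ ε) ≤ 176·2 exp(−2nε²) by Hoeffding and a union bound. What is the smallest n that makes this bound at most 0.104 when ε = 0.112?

Need 2·176·exp(−2nε²) ≤ 0.104, i.e. exp(−2nε²) ≤ 0.104/352.
So 2nε² ≥ ln(352/0.104) = 8.126996.
Hence n ≥ 8.126996/(2·0.112²) = 323.940.
The smallest integer n is 324.

324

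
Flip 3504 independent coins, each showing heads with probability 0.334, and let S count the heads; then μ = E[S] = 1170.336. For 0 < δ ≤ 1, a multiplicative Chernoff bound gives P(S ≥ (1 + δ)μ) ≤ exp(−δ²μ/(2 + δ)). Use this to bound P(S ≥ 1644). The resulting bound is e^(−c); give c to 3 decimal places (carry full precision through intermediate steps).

Write 1644 = (1 + δ)μ, so δ = 1644/1170.336 − 1 = 0.4047248…
Then the exponent is δ²μ/(2 + δ) = (1644 − μ)² / (μ·(2 + δ)) = 79.719545.

79.720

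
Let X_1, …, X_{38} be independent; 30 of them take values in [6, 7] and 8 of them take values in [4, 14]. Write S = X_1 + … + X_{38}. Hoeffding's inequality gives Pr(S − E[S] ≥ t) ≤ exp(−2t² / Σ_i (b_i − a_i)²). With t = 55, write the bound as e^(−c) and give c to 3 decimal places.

7.289

Σ(b_i − a_i)² = 30·1² + 8·10² = 830.
c = 2t² / 830 = 2·55² / 830 = 7.2892.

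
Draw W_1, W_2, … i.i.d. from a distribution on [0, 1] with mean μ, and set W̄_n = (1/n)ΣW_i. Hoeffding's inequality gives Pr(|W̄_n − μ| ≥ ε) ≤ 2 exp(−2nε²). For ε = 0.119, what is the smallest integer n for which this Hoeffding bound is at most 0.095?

Require 2·exp(−2nε²) ≤ 0.095, i.e. 2nε² ≥ ln(2/0.095) = 3.047026.
So n ≥ 3.047026 / (2·0.119²) = 107.585.
The smallest integer n is 108.

108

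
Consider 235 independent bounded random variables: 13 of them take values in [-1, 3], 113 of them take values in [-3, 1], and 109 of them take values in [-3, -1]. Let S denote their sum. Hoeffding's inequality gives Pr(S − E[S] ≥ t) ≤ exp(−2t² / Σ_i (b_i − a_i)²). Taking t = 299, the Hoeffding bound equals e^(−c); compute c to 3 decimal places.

Σ(b_i − a_i)² = 13·4² + 113·4² + 109·2² = 2452.
c = 2t² / 2452 = 2·299² / 2452 = 72.9209.

72.921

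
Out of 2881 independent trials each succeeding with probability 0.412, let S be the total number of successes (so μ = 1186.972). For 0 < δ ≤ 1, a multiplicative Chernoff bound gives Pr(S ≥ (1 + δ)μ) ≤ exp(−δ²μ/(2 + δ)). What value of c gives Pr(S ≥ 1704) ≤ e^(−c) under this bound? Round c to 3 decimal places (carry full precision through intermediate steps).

92.466

Write 1704 = (1 + δ)μ, so δ = 1704/1186.972 − 1 = 0.4355857…
Then the exponent is δ²μ/(2 + δ) = (1704 − μ)² / (μ·(2 + δ)) = 92.466462.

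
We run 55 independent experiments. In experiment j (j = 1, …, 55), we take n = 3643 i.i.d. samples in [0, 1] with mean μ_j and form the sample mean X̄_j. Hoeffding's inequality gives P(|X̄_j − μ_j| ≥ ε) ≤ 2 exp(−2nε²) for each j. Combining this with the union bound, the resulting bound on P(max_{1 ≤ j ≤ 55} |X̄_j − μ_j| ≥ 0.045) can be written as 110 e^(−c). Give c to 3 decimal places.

14.754

Union bound over the 55 events: P(max_{1 ≤ j ≤ 55} |X̄_j − μ_j| ≥ 0.045) ≤ 55·2·exp(−2nε²) = 110 exp(−2·3643·0.045²).
So c = 2·3643·0.045² = 14.7541.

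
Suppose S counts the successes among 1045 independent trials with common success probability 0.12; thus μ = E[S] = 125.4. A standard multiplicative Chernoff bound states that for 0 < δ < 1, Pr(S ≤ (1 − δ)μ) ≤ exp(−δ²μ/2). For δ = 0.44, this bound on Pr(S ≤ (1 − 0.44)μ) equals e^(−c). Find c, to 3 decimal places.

c = δ²μ/2 = 0.44²·125.4/2 = 12.1387.

12.139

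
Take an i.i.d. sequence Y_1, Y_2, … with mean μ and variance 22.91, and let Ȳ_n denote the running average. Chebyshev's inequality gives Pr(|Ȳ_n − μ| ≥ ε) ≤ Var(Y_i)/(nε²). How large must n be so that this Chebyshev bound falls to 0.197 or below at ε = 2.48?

19

Require 22.91/(n·2.48²) ≤ 0.197, i.e. n ≥ 22.91/(0.197·2.48²) = 18.908.
The smallest integer n is 19.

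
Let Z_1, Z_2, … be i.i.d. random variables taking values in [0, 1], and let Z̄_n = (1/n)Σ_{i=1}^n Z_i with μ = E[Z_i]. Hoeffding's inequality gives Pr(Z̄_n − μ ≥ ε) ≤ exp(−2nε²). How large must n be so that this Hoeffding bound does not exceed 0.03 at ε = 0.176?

Require exp(−2nε²) ≤ 0.03, i.e. 2nε² ≥ ln(1/0.03) = 3.506558.
So n ≥ 3.506558 / (2·0.176²) = 56.601.
The smallest integer n is 57.

57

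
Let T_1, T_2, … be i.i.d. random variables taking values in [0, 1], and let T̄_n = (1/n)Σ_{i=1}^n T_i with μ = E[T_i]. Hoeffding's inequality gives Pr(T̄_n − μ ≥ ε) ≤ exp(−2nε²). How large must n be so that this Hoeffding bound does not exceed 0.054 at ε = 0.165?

Require exp(−2nε²) ≤ 0.054, i.e. 2nε² ≥ ln(1/0.054) = 2.918771.
So n ≥ 2.918771 / (2·0.165²) = 53.605.
The smallest integer n is 54.

54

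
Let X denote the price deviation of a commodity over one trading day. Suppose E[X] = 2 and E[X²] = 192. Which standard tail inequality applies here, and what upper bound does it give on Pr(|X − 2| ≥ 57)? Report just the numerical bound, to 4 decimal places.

0.0579

The first two moments determine the variance, so Chebyshev's inequality is the sharpest standard bound available.
Var(X) = E[X²] − (E[X])² = 192 − 4 = 188.
Chebyshev's inequality: Pr(|X − μ| ≥ t) ≤ Var(X)/t² = 188/3249 = 0.0579.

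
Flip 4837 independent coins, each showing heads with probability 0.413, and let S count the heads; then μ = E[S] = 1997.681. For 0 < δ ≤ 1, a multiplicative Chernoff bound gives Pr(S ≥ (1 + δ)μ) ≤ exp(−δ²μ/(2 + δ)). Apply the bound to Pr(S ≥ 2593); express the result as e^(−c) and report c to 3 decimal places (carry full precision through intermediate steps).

Write 2593 = (1 + δ)μ, so δ = 2593/1997.681 − 1 = 0.298005…
Then the exponent is δ²μ/(2 + δ) = (2593 − μ)² / (μ·(2 + δ)) = 77.200902.

77.201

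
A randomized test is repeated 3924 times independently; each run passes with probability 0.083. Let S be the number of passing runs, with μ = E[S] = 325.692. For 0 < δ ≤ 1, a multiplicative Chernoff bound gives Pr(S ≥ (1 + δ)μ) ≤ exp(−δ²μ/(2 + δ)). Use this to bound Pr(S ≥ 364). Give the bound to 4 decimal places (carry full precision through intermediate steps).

0.1191

Write 364 = (1 + δ)μ, so δ = 364/325.692 − 1 = 0.1176203…
Then the exponent is δ²μ/(2 + δ) = (364 − μ)² / (μ·(2 + δ)) = 2.127766.
Bound = exp(−2.127766) = 0.11910.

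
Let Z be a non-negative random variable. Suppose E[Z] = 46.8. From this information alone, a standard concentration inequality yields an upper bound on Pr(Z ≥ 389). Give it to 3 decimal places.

0.120

Only the mean of a non-negative variable is known, so Markov's inequality is the applicable tail bound.
Markov's inequality: for a non-negative random variable, Pr(Z ≥ a) ≤ E[Z]/a.
Here E[Z] = 46.8 and a = 389, so the bound is 46.8/389 = 0.1203.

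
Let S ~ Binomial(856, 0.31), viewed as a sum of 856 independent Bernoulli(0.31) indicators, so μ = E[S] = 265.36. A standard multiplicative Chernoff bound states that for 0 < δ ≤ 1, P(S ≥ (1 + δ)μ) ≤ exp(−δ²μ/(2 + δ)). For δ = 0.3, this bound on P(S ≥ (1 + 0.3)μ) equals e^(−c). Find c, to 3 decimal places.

10.384

c = δ²μ/(2 + δ) = 0.3²·265.36/(2 + 0.3) = 10.3837.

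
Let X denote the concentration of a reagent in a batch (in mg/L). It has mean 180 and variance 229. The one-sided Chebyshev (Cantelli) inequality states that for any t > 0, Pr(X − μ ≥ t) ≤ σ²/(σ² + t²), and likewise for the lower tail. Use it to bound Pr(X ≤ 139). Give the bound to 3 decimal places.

0.120

Here σ² = 229 and t = 41, so σ² + t² = 1910.
Cantelli's bound: 229/1910 = 0.1199.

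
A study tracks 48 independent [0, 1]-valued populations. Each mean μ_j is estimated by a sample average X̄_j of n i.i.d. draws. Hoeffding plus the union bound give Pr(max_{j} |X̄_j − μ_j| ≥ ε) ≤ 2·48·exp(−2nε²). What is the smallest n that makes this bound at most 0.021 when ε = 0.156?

174

Need 2·48·exp(−2nε²) ≤ 0.021, i.e. exp(−2nε²) ≤ 0.021/96.
So 2nε² ≥ ln(96/0.021) = 8.427581.
Hence n ≥ 8.427581/(2·0.156²) = 173.150.
The smallest integer n is 174.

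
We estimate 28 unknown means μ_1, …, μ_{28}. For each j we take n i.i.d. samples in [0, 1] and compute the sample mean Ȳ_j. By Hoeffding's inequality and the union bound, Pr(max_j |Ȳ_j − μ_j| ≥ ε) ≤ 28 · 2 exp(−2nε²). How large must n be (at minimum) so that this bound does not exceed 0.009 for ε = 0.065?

1034

Need 2·28·exp(−2nε²) ≤ 0.009, i.e. exp(−2nε²) ≤ 0.009/56.
So 2nε² ≥ ln(56/0.009) = 8.735882.
Hence n ≥ 8.735882/(2·0.065²) = 1033.832.
The smallest integer n is 1034.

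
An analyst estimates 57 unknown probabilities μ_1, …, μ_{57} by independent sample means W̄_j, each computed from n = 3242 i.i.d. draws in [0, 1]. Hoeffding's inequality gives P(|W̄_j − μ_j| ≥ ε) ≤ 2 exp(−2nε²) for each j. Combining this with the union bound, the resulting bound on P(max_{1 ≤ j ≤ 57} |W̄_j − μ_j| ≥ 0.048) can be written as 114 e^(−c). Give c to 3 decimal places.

Union bound over the 57 events: P(max_{1 ≤ j ≤ 57} |W̄_j − μ_j| ≥ 0.048) ≤ 57·2·exp(−2nε²) = 114 exp(−2·3242·0.048²).
So c = 2·3242·0.048² = 14.9391.

14.939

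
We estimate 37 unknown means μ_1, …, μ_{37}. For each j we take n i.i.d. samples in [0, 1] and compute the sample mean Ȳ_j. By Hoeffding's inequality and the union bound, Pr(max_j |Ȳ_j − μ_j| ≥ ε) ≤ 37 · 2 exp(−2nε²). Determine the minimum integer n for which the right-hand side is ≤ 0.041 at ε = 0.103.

354

Need 2·37·exp(−2nε²) ≤ 0.041, i.e. exp(−2nε²) ≤ 0.041/74.
So 2nε² ≥ ln(74/0.041) = 7.498248.
Hence n ≥ 7.498248/(2·0.103²) = 353.391.
The smallest integer n is 354.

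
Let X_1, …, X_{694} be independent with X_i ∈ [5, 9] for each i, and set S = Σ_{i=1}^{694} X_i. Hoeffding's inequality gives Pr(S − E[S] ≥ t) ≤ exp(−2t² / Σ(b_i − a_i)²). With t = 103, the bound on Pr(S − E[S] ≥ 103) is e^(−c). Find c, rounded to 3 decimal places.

1.911

Σ(b_i − a_i)² = 694·(4)² = 11104.
c = 2t²/11104 = 2·103²/11104 = 1.9108.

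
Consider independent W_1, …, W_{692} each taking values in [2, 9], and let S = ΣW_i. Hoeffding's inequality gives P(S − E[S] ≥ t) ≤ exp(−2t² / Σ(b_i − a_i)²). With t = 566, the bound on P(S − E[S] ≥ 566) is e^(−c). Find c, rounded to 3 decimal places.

18.896

Σ(b_i − a_i)² = 692·(7)² = 33908.
c = 2t²/33908 = 2·566²/33908 = 18.8956.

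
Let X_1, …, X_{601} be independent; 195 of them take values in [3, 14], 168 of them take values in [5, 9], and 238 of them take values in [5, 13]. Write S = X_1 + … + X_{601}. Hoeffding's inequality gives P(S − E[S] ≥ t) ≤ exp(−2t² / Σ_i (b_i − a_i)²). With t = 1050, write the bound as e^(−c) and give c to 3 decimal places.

53.113

Σ(b_i − a_i)² = 195·11² + 168·4² + 238·8² = 41515.
c = 2t² / 41515 = 2·1050² / 41515 = 53.1133.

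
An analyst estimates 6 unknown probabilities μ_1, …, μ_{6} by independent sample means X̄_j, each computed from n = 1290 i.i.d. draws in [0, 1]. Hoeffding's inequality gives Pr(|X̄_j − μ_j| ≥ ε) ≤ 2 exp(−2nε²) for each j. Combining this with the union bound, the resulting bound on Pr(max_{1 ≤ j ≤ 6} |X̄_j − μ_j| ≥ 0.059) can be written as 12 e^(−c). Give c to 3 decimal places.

8.981

Union bound over the 6 events: Pr(max_{1 ≤ j ≤ 6} |X̄_j − μ_j| ≥ 0.059) ≤ 6·2·exp(−2nε²) = 12 exp(−2·1290·0.059²).
So c = 2·1290·0.059² = 8.9810.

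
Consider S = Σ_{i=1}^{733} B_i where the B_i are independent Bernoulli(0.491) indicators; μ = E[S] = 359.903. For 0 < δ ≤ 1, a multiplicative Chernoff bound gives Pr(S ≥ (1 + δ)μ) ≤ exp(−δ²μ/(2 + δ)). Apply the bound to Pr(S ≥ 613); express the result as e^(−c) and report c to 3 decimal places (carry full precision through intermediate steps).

65.842

Write 613 = (1 + δ)μ, so δ = 613/359.903 − 1 = 0.7032367…
Then the exponent is δ²μ/(2 + δ) = (613 − μ)² / (μ·(2 + δ)) = 65.842218.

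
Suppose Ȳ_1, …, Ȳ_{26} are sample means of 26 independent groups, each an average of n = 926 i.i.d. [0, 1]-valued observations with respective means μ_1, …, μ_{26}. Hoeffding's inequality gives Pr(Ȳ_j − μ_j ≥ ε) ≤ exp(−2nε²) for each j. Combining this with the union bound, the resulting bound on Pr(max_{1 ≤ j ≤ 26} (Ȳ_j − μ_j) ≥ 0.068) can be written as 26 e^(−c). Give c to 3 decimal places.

Union bound over the 26 events: Pr(max_{1 ≤ j ≤ 26} (Ȳ_j − μ_j) ≥ 0.068) ≤ 26·exp(−2nε²) = 26 exp(−2·926·0.068²).
So c = 2·926·0.068² = 8.5636.

8.564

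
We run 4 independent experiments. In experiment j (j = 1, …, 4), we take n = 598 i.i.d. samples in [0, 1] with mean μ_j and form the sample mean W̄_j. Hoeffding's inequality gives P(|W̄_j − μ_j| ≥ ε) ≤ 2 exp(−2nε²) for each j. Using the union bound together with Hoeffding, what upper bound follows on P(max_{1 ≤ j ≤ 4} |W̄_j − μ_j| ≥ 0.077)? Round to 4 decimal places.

0.0067

Per-experiment Hoeffding bound: 2·exp(−2·598·0.077²) = 2·exp(−7.09108) = 0.001665.
Union bound over 4 events: 4·0.001665 = 0.00666.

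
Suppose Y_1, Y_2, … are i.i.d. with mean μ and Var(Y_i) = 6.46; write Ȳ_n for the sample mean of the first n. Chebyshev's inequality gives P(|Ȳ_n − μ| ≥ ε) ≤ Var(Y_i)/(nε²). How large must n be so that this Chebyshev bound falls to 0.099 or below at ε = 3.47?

Require 6.46/(n·3.47²) ≤ 0.099, i.e. n ≥ 6.46/(0.099·3.47²) = 5.419.
The smallest integer n is 6.

6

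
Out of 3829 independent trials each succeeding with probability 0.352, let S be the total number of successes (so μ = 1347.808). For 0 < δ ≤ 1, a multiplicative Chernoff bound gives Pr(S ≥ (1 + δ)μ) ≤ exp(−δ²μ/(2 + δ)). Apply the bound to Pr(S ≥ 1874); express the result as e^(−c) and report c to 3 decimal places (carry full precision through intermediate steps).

85.939

Write 1874 = (1 + δ)μ, so δ = 1874/1347.808 − 1 = 0.3904058…
Then the exponent is δ²μ/(2 + δ) = (1874 − μ)² / (μ·(2 + δ)) = 85.938709.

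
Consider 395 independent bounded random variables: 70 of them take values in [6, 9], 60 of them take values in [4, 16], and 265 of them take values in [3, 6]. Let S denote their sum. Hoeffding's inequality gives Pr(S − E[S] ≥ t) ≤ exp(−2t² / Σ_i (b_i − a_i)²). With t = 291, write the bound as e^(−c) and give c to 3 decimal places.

14.531

Σ(b_i − a_i)² = 70·3² + 60·12² + 265·3² = 11655.
c = 2t² / 11655 = 2·291² / 11655 = 14.5313.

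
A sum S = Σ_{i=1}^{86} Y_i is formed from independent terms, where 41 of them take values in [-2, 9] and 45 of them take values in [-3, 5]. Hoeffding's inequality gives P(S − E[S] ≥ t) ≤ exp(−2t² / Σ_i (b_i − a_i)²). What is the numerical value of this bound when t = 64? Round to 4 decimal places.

Σ(b_i − a_i)² = 41·11² + 45·8² = 7841.
Exponent = 2·64² / 7841 = 1.04476.
Bound = exp(−1.04476) = 0.35177.

0.3518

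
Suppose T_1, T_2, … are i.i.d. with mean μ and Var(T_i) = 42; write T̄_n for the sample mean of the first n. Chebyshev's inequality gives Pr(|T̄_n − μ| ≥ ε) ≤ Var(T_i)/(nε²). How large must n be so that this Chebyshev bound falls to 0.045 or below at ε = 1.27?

Require 42/(n·1.27²) ≤ 0.045, i.e. n ≥ 42/(0.045·1.27²) = 578.668.
The smallest integer n is 579.

579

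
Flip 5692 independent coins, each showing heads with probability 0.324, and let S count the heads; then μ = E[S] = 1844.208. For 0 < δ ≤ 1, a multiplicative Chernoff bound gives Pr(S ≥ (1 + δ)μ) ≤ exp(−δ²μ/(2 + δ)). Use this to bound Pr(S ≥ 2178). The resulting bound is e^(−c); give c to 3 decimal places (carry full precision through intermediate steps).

Write 2178 = (1 + δ)μ, so δ = 2178/1844.208 − 1 = 0.1809948…
Then the exponent is δ²μ/(2 + δ) = (2178 − μ)² / (μ·(2 + δ)) = 27.700482.

27.700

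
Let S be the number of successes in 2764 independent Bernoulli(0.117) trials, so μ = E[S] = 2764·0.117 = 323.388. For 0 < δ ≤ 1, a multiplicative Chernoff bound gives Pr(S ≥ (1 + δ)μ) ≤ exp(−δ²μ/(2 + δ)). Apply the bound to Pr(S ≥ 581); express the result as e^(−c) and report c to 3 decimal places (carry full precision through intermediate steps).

Write 581 = (1 + δ)μ, so δ = 581/323.388 − 1 = 0.7966035…
Then the exponent is δ²μ/(2 + δ) = (581 − μ)² / (μ·(2 + δ)) = 73.379946.

73.380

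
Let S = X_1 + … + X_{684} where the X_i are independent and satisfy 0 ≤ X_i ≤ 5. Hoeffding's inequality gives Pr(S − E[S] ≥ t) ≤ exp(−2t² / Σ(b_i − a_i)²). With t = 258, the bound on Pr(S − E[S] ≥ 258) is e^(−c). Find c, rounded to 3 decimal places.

Σ(b_i − a_i)² = 684·(5)² = 17100.
c = 2t²/17100 = 2·258²/17100 = 7.7853.

7.785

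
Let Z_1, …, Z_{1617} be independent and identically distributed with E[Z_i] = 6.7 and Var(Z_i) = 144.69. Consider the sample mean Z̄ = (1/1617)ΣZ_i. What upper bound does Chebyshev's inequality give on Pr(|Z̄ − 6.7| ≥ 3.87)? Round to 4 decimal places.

Var(Z̄) = Var(Z_i)/n = 144.69/1617 = 0.089481.
Chebyshev: Pr(|Z̄ − 6.7| ≥ 3.87) ≤ Var(Z̄)/(3.87)² = 144.69/(1617·3.87²) = 0.0060.

0.0060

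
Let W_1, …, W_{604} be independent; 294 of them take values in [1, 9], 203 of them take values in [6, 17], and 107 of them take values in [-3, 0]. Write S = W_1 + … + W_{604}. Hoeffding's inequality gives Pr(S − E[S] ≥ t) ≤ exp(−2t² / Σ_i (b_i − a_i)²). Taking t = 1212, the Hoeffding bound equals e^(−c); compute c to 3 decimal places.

66.255

Σ(b_i − a_i)² = 294·8² + 203·11² + 107·3² = 44342.
c = 2t² / 44342 = 2·1212² / 44342 = 66.2552.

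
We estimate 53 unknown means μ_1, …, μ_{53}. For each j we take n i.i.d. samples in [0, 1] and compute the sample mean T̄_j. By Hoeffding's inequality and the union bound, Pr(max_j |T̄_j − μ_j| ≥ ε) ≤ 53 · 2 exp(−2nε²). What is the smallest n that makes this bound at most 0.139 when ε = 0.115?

Need 2·53·exp(−2nε²) ≤ 0.139, i.e. exp(−2nε²) ≤ 0.139/106.
So 2nε² ≥ ln(106/0.139) = 6.636720.
Hence n ≥ 6.636720/(2·0.115²) = 250.916.
The smallest integer n is 251.

251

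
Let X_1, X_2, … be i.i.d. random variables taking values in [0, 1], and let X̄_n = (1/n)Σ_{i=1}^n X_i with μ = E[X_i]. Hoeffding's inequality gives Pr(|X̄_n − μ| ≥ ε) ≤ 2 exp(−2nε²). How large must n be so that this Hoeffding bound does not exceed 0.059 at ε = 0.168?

Require 2·exp(−2nε²) ≤ 0.059, i.e. 2nε² ≥ ln(2/0.059) = 3.523365.
So n ≥ 3.523365 / (2·0.168²) = 62.418.
The smallest integer n is 63.

63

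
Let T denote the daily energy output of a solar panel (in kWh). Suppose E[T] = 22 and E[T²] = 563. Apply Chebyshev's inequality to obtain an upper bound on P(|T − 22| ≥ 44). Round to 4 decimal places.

Var(T) = E[T²] − (E[T])² = 563 − 484 = 79.
Chebyshev's inequality: P(|T − μ| ≥ t) ≤ Var(T)/t² = 79/1936 = 0.0408.

0.0408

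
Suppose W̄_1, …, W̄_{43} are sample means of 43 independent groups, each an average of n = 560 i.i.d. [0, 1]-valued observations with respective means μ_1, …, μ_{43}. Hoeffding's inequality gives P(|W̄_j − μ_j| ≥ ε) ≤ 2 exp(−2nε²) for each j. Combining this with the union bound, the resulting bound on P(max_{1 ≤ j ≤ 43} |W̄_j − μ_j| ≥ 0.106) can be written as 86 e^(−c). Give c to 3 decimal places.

12.584

Union bound over the 43 events: P(max_{1 ≤ j ≤ 43} |W̄_j − μ_j| ≥ 0.106) ≤ 43·2·exp(−2nε²) = 86 exp(−2·560·0.106²).
So c = 2·560·0.106² = 12.5843.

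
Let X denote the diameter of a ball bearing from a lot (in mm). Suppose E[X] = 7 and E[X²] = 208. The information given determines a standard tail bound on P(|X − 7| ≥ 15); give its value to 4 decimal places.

The first two moments determine the variance, so Chebyshev's inequality is the sharpest standard bound available.
Var(X) = E[X²] − (E[X])² = 208 − 49 = 159.
Chebyshev's inequality: P(|X − μ| ≥ t) ≤ Var(X)/t² = 159/225 = 0.7067.

0.7067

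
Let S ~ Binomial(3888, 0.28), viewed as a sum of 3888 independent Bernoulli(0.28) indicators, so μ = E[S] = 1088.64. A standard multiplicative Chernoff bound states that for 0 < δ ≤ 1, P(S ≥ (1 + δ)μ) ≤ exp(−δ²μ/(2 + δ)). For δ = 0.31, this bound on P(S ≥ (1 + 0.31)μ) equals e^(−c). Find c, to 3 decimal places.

45.289

c = δ²μ/(2 + δ) = 0.31²·1088.64/(2 + 0.31) = 45.2893.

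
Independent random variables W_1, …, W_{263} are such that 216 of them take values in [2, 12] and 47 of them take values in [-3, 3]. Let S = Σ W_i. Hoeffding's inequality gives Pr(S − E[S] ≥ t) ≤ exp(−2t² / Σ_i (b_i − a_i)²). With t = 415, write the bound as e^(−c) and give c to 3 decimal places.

14.788

Σ(b_i − a_i)² = 216·10² + 47·6² = 23292.
c = 2t² / 23292 = 2·415² / 23292 = 14.7883.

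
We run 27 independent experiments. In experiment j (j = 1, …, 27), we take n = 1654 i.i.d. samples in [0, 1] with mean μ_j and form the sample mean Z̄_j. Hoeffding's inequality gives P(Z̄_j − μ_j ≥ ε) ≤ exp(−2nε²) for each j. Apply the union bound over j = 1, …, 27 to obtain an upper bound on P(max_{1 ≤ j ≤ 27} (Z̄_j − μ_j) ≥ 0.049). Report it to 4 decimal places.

Per-experiment Hoeffding bound: exp(−2·1654·0.049²) = exp(−7.94251) = 0.00035531.
Union bound over 27 events: 27·0.00035531 = 0.00959.

0.0096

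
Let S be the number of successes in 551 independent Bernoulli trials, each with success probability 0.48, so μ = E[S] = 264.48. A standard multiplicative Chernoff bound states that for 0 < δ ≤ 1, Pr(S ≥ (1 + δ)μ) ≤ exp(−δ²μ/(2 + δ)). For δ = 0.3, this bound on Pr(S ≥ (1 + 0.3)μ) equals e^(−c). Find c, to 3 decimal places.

c = δ²μ/(2 + δ) = 0.3²·264.48/(2 + 0.3) = 10.3492.

10.349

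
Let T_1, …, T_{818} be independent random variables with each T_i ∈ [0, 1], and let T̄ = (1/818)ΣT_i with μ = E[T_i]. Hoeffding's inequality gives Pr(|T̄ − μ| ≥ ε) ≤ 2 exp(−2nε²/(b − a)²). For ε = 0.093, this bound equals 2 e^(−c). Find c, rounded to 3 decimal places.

14.150

c = 2nε²/(b − a)² = 2·818·0.093² / 1² = 14.1498.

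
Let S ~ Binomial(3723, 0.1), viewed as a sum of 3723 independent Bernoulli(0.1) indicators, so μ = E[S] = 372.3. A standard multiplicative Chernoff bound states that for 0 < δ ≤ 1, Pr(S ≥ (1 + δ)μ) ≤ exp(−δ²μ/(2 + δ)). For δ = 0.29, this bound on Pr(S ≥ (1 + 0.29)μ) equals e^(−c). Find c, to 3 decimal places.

c = δ²μ/(2 + δ) = 0.29²·372.3/(2 + 0.29) = 13.6727.

13.673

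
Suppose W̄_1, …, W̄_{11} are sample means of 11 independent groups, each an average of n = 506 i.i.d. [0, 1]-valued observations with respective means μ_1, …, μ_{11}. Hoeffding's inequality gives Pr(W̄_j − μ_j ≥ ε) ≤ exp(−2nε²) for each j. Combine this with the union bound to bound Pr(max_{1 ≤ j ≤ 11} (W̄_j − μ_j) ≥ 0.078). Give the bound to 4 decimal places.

Per-experiment Hoeffding bound: exp(−2·506·0.078²) = exp(−6.15701) = 0.0021186.
Union bound over 11 events: 11·0.0021186 = 0.02330.

0.0233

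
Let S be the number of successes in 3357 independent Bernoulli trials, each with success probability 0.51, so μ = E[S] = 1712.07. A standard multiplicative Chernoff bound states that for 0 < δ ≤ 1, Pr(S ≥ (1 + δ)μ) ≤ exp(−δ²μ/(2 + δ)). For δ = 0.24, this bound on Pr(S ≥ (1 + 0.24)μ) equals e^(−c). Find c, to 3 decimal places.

c = δ²μ/(2 + δ) = 0.24²·1712.07/(2 + 0.24) = 44.0247.

44.025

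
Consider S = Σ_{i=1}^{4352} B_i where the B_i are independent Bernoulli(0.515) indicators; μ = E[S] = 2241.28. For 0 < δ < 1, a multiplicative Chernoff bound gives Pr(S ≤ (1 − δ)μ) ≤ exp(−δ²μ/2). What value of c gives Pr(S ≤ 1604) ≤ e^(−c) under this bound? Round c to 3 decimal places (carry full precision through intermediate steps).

90.601

Write 1604 = (1 − δ)μ, so δ = 1 − 1604/2241.28 = 0.2843375…
Then the exponent is δ²μ/2 = (μ − 1604)²/(2μ) = 90.601308.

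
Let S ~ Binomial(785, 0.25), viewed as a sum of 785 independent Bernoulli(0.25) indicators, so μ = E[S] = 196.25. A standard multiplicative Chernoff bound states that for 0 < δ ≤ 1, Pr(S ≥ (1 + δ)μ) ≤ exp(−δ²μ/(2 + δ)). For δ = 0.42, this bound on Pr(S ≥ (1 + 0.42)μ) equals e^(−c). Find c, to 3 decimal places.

14.305

c = δ²μ/(2 + δ) = 0.42²·196.25/(2 + 0.42) = 14.3052.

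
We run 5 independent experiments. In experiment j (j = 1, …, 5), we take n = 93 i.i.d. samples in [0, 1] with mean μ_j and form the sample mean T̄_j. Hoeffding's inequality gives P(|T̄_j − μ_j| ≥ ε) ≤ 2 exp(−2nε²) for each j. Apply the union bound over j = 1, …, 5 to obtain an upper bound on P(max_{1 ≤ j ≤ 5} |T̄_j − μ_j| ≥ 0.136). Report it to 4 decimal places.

Per-experiment Hoeffding bound: 2·exp(−2·93·0.136²) = 2·exp(−3.44026) = 0.064113.
Union bound over 5 events: 5·0.064113 = 0.32056.

0.3206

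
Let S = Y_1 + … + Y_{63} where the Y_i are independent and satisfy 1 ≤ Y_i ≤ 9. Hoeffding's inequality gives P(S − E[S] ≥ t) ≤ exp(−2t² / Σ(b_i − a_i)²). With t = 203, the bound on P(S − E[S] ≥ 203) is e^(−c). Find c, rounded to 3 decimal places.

Σ(b_i − a_i)² = 63·(8)² = 4032.
c = 2t²/4032 = 2·203²/4032 = 20.4410.

20.441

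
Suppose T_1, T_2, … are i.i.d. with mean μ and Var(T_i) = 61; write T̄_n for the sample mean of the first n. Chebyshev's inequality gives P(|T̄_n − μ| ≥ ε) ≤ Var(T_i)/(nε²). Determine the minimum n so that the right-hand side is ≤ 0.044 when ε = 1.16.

1031

Require 61/(n·1.16²) ≤ 0.044, i.e. n ≥ 61/(0.044·1.16²) = 1030.294.
The smallest integer n is 1031.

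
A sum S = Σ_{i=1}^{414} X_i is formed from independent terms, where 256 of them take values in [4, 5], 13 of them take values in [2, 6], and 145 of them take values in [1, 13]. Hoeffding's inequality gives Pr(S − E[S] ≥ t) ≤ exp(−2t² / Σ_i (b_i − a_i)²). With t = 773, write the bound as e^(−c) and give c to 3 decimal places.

Σ(b_i − a_i)² = 256·1² + 13·4² + 145·12² = 21344.
c = 2t² / 21344 = 2·773² / 21344 = 55.9903.

55.990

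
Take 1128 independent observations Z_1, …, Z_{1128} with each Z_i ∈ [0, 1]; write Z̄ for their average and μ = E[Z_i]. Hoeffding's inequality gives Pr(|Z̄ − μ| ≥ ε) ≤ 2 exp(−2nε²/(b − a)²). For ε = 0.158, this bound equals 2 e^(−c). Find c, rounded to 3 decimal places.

56.319

c = 2nε²/(b − a)² = 2·1128·0.158² / 1² = 56.3188.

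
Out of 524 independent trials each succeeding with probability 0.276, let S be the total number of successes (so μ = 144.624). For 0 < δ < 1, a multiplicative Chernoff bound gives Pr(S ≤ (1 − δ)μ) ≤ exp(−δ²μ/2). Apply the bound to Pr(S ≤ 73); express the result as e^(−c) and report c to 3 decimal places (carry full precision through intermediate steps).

Write 73 = (1 − δ)μ, so δ = 1 − 73/144.624 = 0.4952428…
Then the exponent is δ²μ/2 = (μ − 73)²/(2μ) = 17.735636.

17.736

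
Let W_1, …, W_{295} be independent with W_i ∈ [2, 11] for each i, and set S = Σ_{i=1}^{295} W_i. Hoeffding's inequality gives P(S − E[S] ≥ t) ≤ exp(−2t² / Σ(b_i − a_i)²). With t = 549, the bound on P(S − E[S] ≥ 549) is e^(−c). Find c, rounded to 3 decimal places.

25.227

Σ(b_i − a_i)² = 295·(9)² = 23895.
c = 2t²/23895 = 2·549²/23895 = 25.2271.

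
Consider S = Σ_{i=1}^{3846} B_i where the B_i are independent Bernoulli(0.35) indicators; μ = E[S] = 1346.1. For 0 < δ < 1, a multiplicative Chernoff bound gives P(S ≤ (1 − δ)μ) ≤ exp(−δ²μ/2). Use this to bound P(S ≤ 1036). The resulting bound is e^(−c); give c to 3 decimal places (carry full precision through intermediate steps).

Write 1036 = (1 − δ)μ, so δ = 1 − 1036/1346.1 = 0.2303692…
Then the exponent is δ²μ/2 = (μ − 1036)²/(2μ) = 35.718747.

35.719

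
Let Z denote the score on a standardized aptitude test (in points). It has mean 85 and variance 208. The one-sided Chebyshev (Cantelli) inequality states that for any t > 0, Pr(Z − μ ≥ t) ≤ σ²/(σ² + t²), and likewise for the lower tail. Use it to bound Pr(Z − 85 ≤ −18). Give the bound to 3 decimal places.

Here σ² = 208 and t = 18, so σ² + t² = 532.
Cantelli's bound: 208/532 = 0.3910.

0.391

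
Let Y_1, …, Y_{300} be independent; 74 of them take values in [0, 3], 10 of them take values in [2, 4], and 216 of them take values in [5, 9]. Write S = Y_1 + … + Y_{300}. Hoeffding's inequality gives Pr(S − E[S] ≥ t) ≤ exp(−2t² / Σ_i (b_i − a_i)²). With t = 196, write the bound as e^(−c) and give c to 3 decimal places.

Σ(b_i − a_i)² = 74·3² + 10·2² + 216·4² = 4162.
c = 2t² / 4162 = 2·196² / 4162 = 18.4604.

18.460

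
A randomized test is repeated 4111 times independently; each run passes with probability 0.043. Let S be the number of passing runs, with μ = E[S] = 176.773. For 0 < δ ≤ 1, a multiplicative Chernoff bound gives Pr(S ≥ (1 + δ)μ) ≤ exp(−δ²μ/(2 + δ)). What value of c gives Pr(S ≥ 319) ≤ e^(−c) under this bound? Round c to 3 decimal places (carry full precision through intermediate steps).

40.802

Write 319 = (1 + δ)μ, so δ = 319/176.773 − 1 = 0.8045742…
Then the exponent is δ²μ/(2 + δ) = (319 − μ)² / (μ·(2 + δ)) = 40.801979.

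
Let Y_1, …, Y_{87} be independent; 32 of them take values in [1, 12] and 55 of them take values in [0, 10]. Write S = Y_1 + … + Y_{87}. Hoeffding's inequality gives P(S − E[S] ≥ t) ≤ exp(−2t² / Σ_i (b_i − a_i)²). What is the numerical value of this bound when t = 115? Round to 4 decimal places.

0.0595

Σ(b_i − a_i)² = 32·11² + 55·10² = 9372.
Exponent = 2·115² / 9372 = 2.82224.
Bound = exp(−2.82224) = 0.05947.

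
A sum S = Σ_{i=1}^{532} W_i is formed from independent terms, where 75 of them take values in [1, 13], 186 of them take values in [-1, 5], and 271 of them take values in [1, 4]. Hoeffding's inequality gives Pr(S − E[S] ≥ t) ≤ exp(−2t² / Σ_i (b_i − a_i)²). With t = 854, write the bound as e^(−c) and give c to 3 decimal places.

73.169

Σ(b_i − a_i)² = 75·12² + 186·6² + 271·3² = 19935.
c = 2t² / 19935 = 2·854² / 19935 = 73.1694.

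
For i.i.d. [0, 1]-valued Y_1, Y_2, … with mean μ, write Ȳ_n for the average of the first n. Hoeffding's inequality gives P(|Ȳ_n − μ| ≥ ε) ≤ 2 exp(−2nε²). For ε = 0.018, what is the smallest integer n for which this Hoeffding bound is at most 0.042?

5962

Require 2·exp(−2nε²) ≤ 0.042, i.e. 2nε² ≥ ln(2/0.042) = 3.863233.
So n ≥ 3.863233 / (2·0.018²) = 5961.779.
The smallest integer n is 5962.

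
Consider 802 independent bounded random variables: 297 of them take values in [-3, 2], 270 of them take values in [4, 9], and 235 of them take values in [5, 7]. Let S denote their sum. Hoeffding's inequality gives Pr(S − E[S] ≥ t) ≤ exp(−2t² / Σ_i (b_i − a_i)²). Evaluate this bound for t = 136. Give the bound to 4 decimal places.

0.0865

Σ(b_i − a_i)² = 297·5² + 270·5² + 235·2² = 15115.
Exponent = 2·136² / 15115 = 2.44737.
Bound = exp(−2.44737) = 0.08652.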